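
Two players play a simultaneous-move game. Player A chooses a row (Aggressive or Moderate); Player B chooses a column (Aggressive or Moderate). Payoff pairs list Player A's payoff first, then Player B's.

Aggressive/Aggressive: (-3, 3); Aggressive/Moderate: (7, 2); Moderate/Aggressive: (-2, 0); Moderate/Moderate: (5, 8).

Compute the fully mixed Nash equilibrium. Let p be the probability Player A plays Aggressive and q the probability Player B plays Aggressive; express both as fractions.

In a mixed NE each player is indifferent between their pure strategies, so the opponent's mix sets the indifference.
Player B indifferent between Aggressive and Moderate: p·3 + (1−p)·0 = p·2 + (1−p)·8 ⟹ 0 + 3p = 8 + (-6)p ⟹ p = 8/9.
Player A indifferent between Aggressive and Moderate: q·(-3) + (1−q)·7 = q·(-2) + (1−q)·5 ⟹ 7 + (-10)q = 5 + (-7)q ⟹ q = 2/3.

p = 8/9, q = 2/3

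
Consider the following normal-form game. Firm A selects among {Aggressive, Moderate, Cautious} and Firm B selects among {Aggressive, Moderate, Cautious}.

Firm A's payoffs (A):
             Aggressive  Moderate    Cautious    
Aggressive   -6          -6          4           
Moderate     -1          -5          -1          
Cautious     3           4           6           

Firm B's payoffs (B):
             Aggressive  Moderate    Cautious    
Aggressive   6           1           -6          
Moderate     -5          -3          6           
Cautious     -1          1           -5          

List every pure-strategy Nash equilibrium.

(Cautious, Moderate)

Find each player's best response to every opponent strategy; NE are the intersections.
Firm A's best responses — vs Aggressive: Cautious (payoff 3); vs Moderate: Cautious (payoff 4); vs Cautious: Cautious (payoff 6).
Firm B's best responses — vs Aggressive: Aggressive (payoff 6); vs Moderate: Cautious (payoff 6); vs Cautious: Moderate (payoff 1).
The only mutual best response is (Cautious, Moderate); neither player gains by switching there.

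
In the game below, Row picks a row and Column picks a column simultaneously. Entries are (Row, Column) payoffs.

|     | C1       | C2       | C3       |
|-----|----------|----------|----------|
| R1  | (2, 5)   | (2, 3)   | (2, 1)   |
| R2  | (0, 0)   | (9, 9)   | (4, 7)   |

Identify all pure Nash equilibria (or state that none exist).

Check mutual best responses: a cell is a NE iff neither player can gain by unilaterally deviating.
Row's best responses — vs C1: R1 (payoff 2); vs C2: R2 (payoff 9); vs C3: R2 (payoff 4).
Column's best responses — vs R1: C1 (payoff 5); vs R2: C2 (payoff 9).
Mutual best responses occur at (R1, C1) and (R2, C2); at each, neither player gains by switching.

(R1, C1) and (R2, C2)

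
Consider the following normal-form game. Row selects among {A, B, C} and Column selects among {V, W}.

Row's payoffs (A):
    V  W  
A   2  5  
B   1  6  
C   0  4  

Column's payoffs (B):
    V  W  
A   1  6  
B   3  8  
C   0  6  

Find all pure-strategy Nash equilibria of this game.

Find each player's best response to every opponent strategy; NE are the intersections.
Row's best responses — vs V: A (payoff 2); vs W: B (payoff 6).
Column's best responses — vs A: W (payoff 6); vs B: W (payoff 8); vs C: W (payoff 6).
The only mutual best response is (B, W); neither player gains by switching there.

(B, W)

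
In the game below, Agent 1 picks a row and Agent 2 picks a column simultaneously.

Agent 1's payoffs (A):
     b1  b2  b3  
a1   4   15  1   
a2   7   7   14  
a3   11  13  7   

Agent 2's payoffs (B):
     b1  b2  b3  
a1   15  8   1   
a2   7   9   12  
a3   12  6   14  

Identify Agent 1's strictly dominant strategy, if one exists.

No strictly dominant strategy

Check whether one of Agent 1's strategies beats all alternatives regardless of what the opponent does.
a1 is not dominant: against b1, a2 gives 7 > 4.
a2 is not dominant: against b1, a3 gives 11 > 7.
a3 is not dominant: against b2, a1 gives 15 > 13.
No single strategy is best against every opponent action.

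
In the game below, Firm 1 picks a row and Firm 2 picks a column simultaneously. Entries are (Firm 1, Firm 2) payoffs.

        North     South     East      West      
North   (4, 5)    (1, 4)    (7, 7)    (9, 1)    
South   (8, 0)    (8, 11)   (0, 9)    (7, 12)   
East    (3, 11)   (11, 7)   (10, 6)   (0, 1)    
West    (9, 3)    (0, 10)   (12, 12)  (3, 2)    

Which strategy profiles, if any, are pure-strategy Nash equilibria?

Check mutual best responses: a cell is a NE iff neither player can gain by unilaterally deviating.
Firm 1's best responses — vs North: West (payoff 9); vs South: East (payoff 11); vs East: West (payoff 12); vs West: North (payoff 9).
Firm 2's best responses — vs North: East (payoff 7); vs South: West (payoff 12); vs East: North (payoff 11); vs West: East (payoff 12).
The only mutual best response is (West, East); neither player gains by switching there.

(West, East)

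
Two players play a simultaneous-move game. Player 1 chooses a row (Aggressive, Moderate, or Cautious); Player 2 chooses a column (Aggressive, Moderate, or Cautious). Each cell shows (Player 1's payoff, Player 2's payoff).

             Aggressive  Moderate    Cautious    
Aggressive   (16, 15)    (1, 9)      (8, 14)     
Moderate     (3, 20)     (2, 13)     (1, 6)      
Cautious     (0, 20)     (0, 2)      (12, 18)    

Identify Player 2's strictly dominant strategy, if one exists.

A strategy is strictly dominant if it gives Player 2 a strictly higher payoff than every other strategy, against every choice by the opponent.
Aggressive strictly dominates: vs Aggressive: 15 > each of {9, 14}; vs Moderate: 20 > each of {13, 6}; vs Cautious: 20 > each of {2, 18}.

Aggressive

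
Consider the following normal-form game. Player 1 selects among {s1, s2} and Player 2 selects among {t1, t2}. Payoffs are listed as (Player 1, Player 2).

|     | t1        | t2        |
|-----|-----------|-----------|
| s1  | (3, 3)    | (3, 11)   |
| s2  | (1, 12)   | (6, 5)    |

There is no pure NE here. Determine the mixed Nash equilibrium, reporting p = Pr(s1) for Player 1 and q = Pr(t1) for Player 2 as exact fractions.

p = 7/15, q = 3/5

In a mixed NE each player is indifferent between their pure strategies, so the opponent's mix sets the indifference.
Player 2 indifferent between t1 and t2: p·3 + (1−p)·12 = p·11 + (1−p)·5 ⟹ 12 + (-9)p = 5 + 6p ⟹ p = 7/15.
Player 1 indifferent between s1 and s2: q·3 + (1−q)·3 = q·1 + (1−q)·6 ⟹ 3 + 0q = 6 + (-5)q ⟹ q = 3/5.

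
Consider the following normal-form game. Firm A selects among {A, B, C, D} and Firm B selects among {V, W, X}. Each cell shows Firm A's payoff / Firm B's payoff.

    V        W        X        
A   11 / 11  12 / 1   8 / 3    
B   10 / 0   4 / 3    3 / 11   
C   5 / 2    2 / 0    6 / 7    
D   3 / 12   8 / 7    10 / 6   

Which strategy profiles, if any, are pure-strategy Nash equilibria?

(A, V)

Check mutual best responses: a cell is a NE iff neither player can gain by unilaterally deviating.
Firm A's best responses — vs V: A (payoff 11); vs W: A (payoff 12); vs X: D (payoff 10).
Firm B's best responses — vs A: V (payoff 11); vs B: X (payoff 11); vs C: X (payoff 7); vs D: V (payoff 12).
The only mutual best response is (A, V); neither player gains by switching there.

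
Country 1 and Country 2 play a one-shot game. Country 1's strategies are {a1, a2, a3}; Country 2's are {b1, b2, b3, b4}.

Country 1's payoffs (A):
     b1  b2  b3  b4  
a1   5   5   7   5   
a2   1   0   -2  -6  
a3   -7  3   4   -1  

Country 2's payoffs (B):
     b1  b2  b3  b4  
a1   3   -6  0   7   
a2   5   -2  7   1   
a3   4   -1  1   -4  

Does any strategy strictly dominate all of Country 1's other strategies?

Check whether one of Country 1's strategies beats all alternatives regardless of what the opponent does.
a1 strictly dominates: vs b1: 5 > each of {1, -7}; vs b2: 5 > each of {0, 3}; vs b3: 7 > each of {-2, 4}; vs b4: 5 > each of {-6, -1}.

a1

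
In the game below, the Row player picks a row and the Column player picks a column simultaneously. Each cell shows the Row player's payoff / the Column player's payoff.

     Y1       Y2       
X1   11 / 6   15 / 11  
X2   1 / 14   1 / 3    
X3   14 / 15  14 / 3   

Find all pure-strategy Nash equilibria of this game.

(X1, Y2) and (X3, Y1)

Find each player's best response to every opponent strategy; NE are the intersections.
The Row player's best responses — vs Y1: X3 (payoff 14); vs Y2: X1 (payoff 15).
The Column player's best responses — vs X1: Y2 (payoff 11); vs X2: Y1 (payoff 14); vs X3: Y1 (payoff 15).
Mutual best responses occur at (X1, Y2) and (X3, Y1); at each, neither player gains by switching.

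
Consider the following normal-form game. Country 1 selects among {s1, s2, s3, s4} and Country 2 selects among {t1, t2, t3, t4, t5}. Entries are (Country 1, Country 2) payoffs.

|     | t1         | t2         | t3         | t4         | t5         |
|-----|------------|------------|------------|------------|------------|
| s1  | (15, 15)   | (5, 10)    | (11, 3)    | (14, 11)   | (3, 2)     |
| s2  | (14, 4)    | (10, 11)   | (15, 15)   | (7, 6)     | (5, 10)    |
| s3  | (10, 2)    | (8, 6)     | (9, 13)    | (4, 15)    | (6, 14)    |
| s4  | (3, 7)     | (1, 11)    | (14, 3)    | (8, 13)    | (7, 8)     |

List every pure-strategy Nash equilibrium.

A profile is a Nash equilibrium when each player is best-responding to the other.
Country 1's best responses — vs t1: s1 (payoff 15); vs t2: s2 (payoff 10); vs t3: s2 (payoff 15); vs t4: s1 (payoff 14); vs t5: s4 (payoff 7).
Country 2's best responses — vs s1: t1 (payoff 15); vs s2: t3 (payoff 15); vs s3: t4 (payoff 15); vs s4: t4 (payoff 13).
Mutual best responses occur at (s1, t1) and (s2, t3); at each, neither player gains by switching.

(s1, t1) and (s2, t3)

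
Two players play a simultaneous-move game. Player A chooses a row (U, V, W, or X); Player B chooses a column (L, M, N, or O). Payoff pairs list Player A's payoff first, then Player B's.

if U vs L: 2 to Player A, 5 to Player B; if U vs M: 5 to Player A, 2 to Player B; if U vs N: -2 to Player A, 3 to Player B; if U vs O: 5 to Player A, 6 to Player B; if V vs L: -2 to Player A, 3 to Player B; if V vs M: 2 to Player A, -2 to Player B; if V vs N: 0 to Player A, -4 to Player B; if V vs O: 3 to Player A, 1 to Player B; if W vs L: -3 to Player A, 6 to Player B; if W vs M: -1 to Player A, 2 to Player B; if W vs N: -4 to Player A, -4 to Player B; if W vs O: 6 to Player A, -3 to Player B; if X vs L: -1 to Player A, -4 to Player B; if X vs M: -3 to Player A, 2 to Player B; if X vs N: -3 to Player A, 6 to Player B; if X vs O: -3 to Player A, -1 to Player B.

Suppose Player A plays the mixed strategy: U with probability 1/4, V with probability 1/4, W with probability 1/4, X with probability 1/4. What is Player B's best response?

L

Compute Player B's expected payoff from each pure strategy against the given mix.
L: (1/4)·5 + (1/4)·3 + (1/4)·6 + (1/4)·(-4) = 5/2
M: (1/4)·2 + (1/4)·(-2) + (1/4)·2 + (1/4)·2 = 1
N: (1/4)·3 + (1/4)·(-4) + (1/4)·(-4) + (1/4)·6 = 1/4
O: (1/4)·6 + (1/4)·1 + (1/4)·(-3) + (1/4)·(-1) = 3/4
Highest expected payoff is 5/2, from L.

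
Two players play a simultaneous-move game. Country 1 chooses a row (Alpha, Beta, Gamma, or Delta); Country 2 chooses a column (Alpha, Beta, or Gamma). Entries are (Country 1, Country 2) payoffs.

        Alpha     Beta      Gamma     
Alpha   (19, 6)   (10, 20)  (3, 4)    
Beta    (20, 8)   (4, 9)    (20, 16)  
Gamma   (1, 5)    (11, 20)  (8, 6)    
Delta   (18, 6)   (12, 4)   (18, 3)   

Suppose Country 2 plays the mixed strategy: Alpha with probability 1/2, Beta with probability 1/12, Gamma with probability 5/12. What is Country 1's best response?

Country 1's best reply maximizes expected payoff against the mix.
Alpha: (1/2)·19 + (1/12)·10 + (5/12)·3 = 139/12
Beta: (1/2)·20 + (1/12)·4 + (5/12)·20 = 56/3
Gamma: (1/2)·1 + (1/12)·11 + (5/12)·8 = 19/4
Delta: (1/2)·18 + (1/12)·12 + (5/12)·18 = 35/2
Highest expected payoff is 56/3, from Beta.

Beta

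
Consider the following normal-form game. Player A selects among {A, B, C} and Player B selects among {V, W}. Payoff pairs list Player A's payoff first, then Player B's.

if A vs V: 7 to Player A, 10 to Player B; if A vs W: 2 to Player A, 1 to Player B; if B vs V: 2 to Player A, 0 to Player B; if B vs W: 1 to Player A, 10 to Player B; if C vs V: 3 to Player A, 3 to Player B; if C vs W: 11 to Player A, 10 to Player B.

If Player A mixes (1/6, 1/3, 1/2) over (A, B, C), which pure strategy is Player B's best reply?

Compute Player B's expected payoff from each pure strategy against the given mix.
V: (1/6)·10 + (1/3)·0 + (1/2)·3 = 19/6
W: (1/6)·1 + (1/3)·10 + (1/2)·10 = 17/2
Highest expected payoff is 17/2, from W.

W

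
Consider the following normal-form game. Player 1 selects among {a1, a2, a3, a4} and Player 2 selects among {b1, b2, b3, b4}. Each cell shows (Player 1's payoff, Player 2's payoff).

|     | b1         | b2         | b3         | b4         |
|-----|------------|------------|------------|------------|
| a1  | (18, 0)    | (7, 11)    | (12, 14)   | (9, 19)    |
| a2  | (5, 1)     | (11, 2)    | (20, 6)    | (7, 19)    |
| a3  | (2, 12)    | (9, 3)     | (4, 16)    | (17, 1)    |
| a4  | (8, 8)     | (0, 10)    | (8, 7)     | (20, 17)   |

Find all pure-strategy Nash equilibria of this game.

(a4, b4)

Check mutual best responses: a cell is a NE iff neither player can gain by unilaterally deviating.
Player 1's best responses — vs b1: a1 (payoff 18); vs b2: a2 (payoff 11); vs b3: a2 (payoff 20); vs b4: a4 (payoff 20).
Player 2's best responses — vs a1: b4 (payoff 19); vs a2: b4 (payoff 19); vs a3: b3 (payoff 16); vs a4: b4 (payoff 17).
The only mutual best response is (a4, b4); neither player gains by switching there.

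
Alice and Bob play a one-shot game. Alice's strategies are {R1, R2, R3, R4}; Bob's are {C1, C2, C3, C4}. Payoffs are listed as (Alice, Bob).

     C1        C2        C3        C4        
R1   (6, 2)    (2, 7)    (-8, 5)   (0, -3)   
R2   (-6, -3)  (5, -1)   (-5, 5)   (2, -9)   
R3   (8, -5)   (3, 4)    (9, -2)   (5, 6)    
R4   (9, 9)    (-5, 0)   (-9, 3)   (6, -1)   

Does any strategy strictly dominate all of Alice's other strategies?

A strategy is strictly dominant if it gives Alice a strictly higher payoff than every other strategy, against every choice by the opponent.
R1 is not dominant: against C1, R3 gives 8 > 6.
R2 is not dominant: against C1, R1 gives 6 > -6.
R3 is not dominant: against C1, R4 gives 9 > 8.
R4 is not dominant: against C2, R1 gives 2 > -5.
No single strategy is best against every opponent action.

None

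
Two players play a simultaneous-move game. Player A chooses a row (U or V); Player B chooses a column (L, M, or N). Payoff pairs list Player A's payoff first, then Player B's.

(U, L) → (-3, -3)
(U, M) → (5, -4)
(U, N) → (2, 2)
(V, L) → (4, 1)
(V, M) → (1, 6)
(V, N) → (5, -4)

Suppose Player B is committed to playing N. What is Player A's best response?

With Player B fixed at N, Player A's payoffs are: U → 2, V → 5.
The maximum is 5, achieved by V.

V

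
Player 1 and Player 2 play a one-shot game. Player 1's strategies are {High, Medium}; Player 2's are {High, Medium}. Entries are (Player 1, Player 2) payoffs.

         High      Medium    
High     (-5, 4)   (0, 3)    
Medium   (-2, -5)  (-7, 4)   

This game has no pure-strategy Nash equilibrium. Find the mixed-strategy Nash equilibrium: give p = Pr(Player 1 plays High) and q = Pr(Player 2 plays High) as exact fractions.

In a mixed NE each player is indifferent between their pure strategies, so the opponent's mix sets the indifference.
Player 2 indifferent between High and Medium: p·4 + (1−p)·(-5) = p·3 + (1−p)·4 ⟹ (-5) + 9p = 4 + (-1)p ⟹ p = 9/10.
Player 1 indifferent between High and Medium: q·(-5) + (1−q)·0 = q·(-2) + (1−q)·(-7) ⟹ 0 + (-5)q = (-7) + 5q ⟹ q = 7/10.

p = 9/10, q = 7/10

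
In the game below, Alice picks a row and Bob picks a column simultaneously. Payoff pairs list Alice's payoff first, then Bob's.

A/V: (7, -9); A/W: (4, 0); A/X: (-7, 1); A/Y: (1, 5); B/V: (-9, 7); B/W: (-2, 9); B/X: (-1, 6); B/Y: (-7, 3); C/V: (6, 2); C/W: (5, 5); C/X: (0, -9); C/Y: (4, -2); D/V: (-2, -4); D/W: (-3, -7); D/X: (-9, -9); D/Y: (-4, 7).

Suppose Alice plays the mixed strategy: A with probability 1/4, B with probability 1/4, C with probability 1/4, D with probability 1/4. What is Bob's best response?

Y

Bob's best reply maximizes expected payoff against the mix.
V: (1/4)·(-9) + (1/4)·7 + (1/4)·2 + (1/4)·(-4) = -1
W: (1/4)·0 + (1/4)·9 + (1/4)·5 + (1/4)·(-7) = 7/4
X: (1/4)·1 + (1/4)·6 + (1/4)·(-9) + (1/4)·(-9) = -11/4
Y: (1/4)·5 + (1/4)·3 + (1/4)·(-2) + (1/4)·7 = 13/4
Highest expected payoff is 13/4, from Y.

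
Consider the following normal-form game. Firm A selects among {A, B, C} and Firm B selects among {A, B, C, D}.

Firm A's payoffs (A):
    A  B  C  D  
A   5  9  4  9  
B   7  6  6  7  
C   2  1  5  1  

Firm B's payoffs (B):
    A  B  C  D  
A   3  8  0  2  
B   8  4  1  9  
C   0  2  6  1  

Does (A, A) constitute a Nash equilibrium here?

No

Holding Firm B at A: Firm A gets 5 from A but could get 7 by switching to B. Firm A has a profitable deviation.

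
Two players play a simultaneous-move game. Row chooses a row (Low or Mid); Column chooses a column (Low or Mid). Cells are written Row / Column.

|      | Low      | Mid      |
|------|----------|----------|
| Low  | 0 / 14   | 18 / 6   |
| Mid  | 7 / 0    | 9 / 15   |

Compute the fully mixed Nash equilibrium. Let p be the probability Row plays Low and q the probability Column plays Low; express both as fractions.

In a mixed NE each player is indifferent between their pure strategies, so the opponent's mix sets the indifference.
Column indifferent between Low and Mid: p·14 + (1−p)·0 = p·6 + (1−p)·15 ⟹ 0 + 14p = 15 + (-9)p ⟹ p = 15/23.
Row indifferent between Low and Mid: q·0 + (1−q)·18 = q·7 + (1−q)·9 ⟹ 18 + (-18)q = 9 + (-2)q ⟹ q = 9/16.

p = 15/23, q = 9/16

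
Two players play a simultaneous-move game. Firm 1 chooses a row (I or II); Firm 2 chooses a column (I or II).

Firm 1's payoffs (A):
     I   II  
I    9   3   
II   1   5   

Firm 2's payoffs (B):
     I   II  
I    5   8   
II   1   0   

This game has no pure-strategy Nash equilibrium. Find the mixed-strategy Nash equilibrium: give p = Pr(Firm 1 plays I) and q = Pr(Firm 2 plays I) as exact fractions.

In a mixed NE each player is indifferent between their pure strategies, so the opponent's mix sets the indifference.
Firm 2 indifferent between I and II: p·5 + (1−p)·1 = p·8 + (1−p)·0 ⟹ 1 + 4p = 0 + 8p ⟹ p = 1/4.
Firm 1 indifferent between I and II: q·9 + (1−q)·3 = q·1 + (1−q)·5 ⟹ 3 + 6q = 5 + (-4)q ⟹ q = 1/5.

p = 1/4, q = 1/5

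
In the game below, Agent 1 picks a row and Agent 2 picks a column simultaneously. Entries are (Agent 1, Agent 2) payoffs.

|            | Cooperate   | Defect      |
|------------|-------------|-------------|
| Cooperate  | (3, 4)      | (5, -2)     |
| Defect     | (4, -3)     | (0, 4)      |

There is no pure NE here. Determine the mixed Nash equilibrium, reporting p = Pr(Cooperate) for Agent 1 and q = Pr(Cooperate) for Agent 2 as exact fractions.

Each player's mixing probability is pinned down by making the *other* player indifferent.
Agent 2 indifferent between Cooperate and Defect: p·4 + (1−p)·(-3) = p·(-2) + (1−p)·4 ⟹ (-3) + 7p = 4 + (-6)p ⟹ p = 7/13.
Agent 1 indifferent between Cooperate and Defect: q·3 + (1−q)·5 = q·4 + (1−q)·0 ⟹ 5 + (-2)q = 0 + 4q ⟹ q = 5/6.

p = 7/13, q = 5/6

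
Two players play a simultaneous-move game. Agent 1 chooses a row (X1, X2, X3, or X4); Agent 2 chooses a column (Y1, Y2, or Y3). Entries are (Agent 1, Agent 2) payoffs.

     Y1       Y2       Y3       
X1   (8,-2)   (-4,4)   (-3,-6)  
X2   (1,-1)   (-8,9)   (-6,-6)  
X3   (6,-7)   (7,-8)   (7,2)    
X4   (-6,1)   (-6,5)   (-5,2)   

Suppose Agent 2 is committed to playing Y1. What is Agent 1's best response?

X1

With Agent 2 fixed at Y1, Agent 1's payoffs are: X1 → 8, X2 → 1, X3 → 6, X4 → -6.
The maximum is 8, achieved by X1.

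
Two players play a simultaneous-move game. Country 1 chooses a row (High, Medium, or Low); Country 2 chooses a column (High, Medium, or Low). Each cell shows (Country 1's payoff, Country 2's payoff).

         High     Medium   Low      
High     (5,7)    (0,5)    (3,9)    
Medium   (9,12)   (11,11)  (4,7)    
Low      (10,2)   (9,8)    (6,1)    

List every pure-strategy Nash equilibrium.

There is no pure-strategy Nash equilibrium

Check mutual best responses: a cell is a NE iff neither player can gain by unilaterally deviating.
Country 1's best responses — vs High: Low (payoff 10); vs Medium: Medium (payoff 11); vs Low: Low (payoff 6).
Country 2's best responses — vs High: Low (payoff 9); vs Medium: High (payoff 12); vs Low: Medium (payoff 8).
No cell has both players best-responding. For instance, Country 1's best reply to High is Low, but against Low Country 2 prefers Medium over High.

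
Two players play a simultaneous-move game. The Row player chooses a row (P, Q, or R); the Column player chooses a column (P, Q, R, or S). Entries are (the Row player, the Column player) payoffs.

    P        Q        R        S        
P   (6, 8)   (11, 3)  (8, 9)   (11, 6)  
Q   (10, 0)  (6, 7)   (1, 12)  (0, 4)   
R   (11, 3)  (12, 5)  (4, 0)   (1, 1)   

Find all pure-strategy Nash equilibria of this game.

Find each player's best response to every opponent strategy; NE are the intersections.
The Row player's best responses — vs P: R (payoff 11); vs Q: R (payoff 12); vs R: P (payoff 8); vs S: P (payoff 11).
The Column player's best responses — vs P: R (payoff 9); vs Q: R (payoff 12); vs R: Q (payoff 5).
Mutual best responses occur at (P, R) and (R, Q); at each, neither player gains by switching.

(P, R) and (R, Q)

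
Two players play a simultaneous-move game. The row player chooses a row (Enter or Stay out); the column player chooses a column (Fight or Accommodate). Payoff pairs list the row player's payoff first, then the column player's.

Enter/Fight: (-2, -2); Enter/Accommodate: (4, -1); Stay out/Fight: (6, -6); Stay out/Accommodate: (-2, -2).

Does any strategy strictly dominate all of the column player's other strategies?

Check whether one of the column player's strategies beats all alternatives regardless of what the opponent does.
Accommodate strictly dominates: vs Enter: -1 > -2; vs Stay out: -2 > -6.

Accommodate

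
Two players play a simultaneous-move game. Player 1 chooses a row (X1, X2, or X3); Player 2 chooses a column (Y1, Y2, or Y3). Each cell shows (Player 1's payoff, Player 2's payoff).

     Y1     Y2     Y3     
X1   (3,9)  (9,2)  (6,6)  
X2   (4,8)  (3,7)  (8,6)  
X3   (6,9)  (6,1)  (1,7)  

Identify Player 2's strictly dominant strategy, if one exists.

Y1

Check whether one of Player 2's strategies beats all alternatives regardless of what the opponent does.
Y1 strictly dominates: vs X1: 9 > each of {2, 6}; vs X2: 8 > each of {7, 6}; vs X3: 9 > each of {1, 7}.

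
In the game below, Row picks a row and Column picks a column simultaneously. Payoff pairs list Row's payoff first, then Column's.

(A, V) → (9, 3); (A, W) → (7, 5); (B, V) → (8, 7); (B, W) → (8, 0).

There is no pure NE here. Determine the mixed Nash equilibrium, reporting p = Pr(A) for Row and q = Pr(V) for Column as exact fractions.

p = 7/9, q = 1/2

In a mixed NE each player is indifferent between their pure strategies, so the opponent's mix sets the indifference.
Column indifferent between V and W: p·3 + (1−p)·7 = p·5 + (1−p)·0 ⟹ 7 + (-4)p = 0 + 5p ⟹ p = 7/9.
Row indifferent between A and B: q·9 + (1−q)·7 = q·8 + (1−q)·8 ⟹ 7 + 2q = 8 + 0q ⟹ q = 1/2.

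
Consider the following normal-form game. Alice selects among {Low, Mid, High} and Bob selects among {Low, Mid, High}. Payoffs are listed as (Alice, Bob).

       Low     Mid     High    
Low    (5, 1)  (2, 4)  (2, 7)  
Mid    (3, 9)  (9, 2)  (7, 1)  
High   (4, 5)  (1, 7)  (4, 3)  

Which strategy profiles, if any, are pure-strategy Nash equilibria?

Check mutual best responses: a cell is a NE iff neither player can gain by unilaterally deviating.
Alice's best responses — vs Low: Low (payoff 5); vs Mid: Mid (payoff 9); vs High: Mid (payoff 7).
Bob's best responses — vs Low: High (payoff 7); vs Mid: Low (payoff 9); vs High: Mid (payoff 7).
No cell has both players best-responding. For instance, Alice's best reply to High is Mid, but against Mid Bob prefers Low over High.

None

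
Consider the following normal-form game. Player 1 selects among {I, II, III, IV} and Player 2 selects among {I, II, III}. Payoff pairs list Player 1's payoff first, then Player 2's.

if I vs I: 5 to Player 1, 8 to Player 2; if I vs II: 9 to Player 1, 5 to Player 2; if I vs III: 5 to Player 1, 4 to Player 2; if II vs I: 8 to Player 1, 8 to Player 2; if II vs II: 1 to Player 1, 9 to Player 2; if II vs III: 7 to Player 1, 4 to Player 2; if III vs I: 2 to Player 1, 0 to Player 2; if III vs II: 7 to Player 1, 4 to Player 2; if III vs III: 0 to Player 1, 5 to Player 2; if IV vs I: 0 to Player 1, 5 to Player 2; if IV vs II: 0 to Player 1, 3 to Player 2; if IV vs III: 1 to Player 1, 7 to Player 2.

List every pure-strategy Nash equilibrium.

No pure-strategy Nash equilibrium

Find each player's best response to every opponent strategy; NE are the intersections.
Player 1's best responses — vs I: II (payoff 8); vs II: I (payoff 9); vs III: II (payoff 7).
Player 2's best responses — vs I: I (payoff 8); vs II: II (payoff 9); vs III: III (payoff 5); vs IV: III (payoff 7).
No cell has both players best-responding. For instance, Player 1's best reply to III is II, but against II Player 2 prefers II over III.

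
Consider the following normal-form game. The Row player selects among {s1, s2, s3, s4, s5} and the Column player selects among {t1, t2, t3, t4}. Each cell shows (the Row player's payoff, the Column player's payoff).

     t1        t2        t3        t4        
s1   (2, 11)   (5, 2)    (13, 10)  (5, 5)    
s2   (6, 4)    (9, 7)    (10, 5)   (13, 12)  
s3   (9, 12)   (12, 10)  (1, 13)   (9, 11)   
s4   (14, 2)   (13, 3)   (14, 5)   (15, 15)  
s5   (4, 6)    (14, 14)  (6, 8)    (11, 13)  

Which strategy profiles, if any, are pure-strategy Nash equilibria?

Check mutual best responses: a cell is a NE iff neither player can gain by unilaterally deviating.
The Row player's best responses — vs t1: s4 (payoff 14); vs t2: s5 (payoff 14); vs t3: s4 (payoff 14); vs t4: s4 (payoff 15).
The Column player's best responses — vs s1: t1 (payoff 11); vs s2: t4 (payoff 12); vs s3: t3 (payoff 13); vs s4: t4 (payoff 15); vs s5: t2 (payoff 14).
Mutual best responses occur at (s4, t4) and (s5, t2); at each, neither player gains by switching.

(s4, t4) and (s5, t2)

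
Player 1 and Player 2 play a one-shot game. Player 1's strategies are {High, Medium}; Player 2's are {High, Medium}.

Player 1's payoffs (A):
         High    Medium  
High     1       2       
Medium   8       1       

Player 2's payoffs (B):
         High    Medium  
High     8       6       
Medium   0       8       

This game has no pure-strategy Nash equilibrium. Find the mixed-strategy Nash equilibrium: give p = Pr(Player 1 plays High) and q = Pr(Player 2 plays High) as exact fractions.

p = 4/5, q = 1/8

Each player's mixing probability is pinned down by making the *other* player indifferent.
Player 2 indifferent between High and Medium: p·8 + (1−p)·0 = p·6 + (1−p)·8 ⟹ 0 + 8p = 8 + (-2)p ⟹ p = 4/5.
Player 1 indifferent between High and Medium: q·1 + (1−q)·2 = q·8 + (1−q)·1 ⟹ 2 + (-1)q = 1 + 7q ⟹ q = 1/8.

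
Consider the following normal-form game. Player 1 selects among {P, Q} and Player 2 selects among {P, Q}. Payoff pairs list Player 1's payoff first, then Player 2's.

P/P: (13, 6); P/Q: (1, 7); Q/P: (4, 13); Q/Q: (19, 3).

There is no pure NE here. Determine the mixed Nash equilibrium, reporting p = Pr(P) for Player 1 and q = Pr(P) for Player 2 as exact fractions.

p = 10/11, q = 2/3

In a mixed NE each player is indifferent between their pure strategies, so the opponent's mix sets the indifference.
Player 2 indifferent between P and Q: p·6 + (1−p)·13 = p·7 + (1−p)·3 ⟹ 13 + (-7)p = 3 + 4p ⟹ p = 10/11.
Player 1 indifferent between P and Q: q·13 + (1−q)·1 = q·4 + (1−q)·19 ⟹ 1 + 12q = 19 + (-15)q ⟹ q = 2/3.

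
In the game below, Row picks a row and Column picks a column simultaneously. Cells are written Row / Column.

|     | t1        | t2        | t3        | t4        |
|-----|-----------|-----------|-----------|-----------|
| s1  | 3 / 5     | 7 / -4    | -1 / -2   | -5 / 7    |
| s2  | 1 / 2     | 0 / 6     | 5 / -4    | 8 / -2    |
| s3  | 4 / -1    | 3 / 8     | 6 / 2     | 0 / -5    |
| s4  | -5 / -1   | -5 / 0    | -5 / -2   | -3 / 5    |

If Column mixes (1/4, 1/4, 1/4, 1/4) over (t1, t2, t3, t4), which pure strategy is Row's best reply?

Row's best reply maximizes expected payoff against the mix.
s1: (1/4)·3 + (1/4)·7 + (1/4)·(-1) + (1/4)·(-5) = 1
s2: (1/4)·1 + (1/4)·0 + (1/4)·5 + (1/4)·8 = 7/2
s3: (1/4)·4 + (1/4)·3 + (1/4)·6 + (1/4)·0 = 13/4
s4: (1/4)·(-5) + (1/4)·(-5) + (1/4)·(-5) + (1/4)·(-3) = -9/2
Highest expected payoff is 7/2, from s2.

s2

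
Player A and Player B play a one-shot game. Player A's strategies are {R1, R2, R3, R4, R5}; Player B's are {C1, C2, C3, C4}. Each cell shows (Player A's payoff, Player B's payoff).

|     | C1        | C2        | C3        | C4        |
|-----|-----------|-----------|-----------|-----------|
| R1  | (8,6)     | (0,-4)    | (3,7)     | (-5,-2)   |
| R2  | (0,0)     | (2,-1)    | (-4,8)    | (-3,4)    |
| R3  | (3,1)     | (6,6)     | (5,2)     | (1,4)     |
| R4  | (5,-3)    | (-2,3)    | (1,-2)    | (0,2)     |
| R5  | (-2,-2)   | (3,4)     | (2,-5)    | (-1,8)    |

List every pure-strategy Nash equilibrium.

Find each player's best response to every opponent strategy; NE are the intersections.
Player A's best responses — vs C1: R1 (payoff 8); vs C2: R3 (payoff 6); vs C3: R3 (payoff 5); vs C4: R3 (payoff 1).
Player B's best responses — vs R1: C3 (payoff 7); vs R2: C3 (payoff 8); vs R3: C2 (payoff 6); vs R4: C2 (payoff 3); vs R5: C4 (payoff 8).
The only mutual best response is (R3, C2); neither player gains by switching there.

(R3, C2)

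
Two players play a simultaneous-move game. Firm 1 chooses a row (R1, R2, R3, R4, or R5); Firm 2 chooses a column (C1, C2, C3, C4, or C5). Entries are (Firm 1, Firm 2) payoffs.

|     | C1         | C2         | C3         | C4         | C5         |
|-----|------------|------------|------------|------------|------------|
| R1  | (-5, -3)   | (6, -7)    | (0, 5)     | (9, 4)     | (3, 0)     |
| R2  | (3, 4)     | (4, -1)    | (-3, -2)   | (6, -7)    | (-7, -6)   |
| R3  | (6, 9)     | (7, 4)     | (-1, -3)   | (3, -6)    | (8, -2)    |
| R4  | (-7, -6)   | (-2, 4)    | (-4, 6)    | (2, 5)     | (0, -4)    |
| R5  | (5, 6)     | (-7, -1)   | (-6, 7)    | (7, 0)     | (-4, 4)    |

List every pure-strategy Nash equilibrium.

(R1, C3) and (R3, C1)

A profile is a Nash equilibrium when each player is best-responding to the other.
Firm 1's best responses — vs C1: R3 (payoff 6); vs C2: R3 (payoff 7); vs C3: R1 (payoff 0); vs C4: R1 (payoff 9); vs C5: R3 (payoff 8).
Firm 2's best responses — vs R1: C3 (payoff 5); vs R2: C1 (payoff 4); vs R3: C1 (payoff 9); vs R4: C3 (payoff 6); vs R5: C3 (payoff 7).
Mutual best responses occur at (R1, C3) and (R3, C1); at each, neither player gains by switching.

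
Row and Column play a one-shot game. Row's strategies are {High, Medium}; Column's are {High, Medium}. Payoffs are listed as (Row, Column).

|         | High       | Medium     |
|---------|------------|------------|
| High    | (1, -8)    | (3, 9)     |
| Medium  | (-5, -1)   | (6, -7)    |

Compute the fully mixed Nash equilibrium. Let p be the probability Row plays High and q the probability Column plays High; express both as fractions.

p = 6/23, q = 1/3

Each player's mixing probability is pinned down by making the *other* player indifferent.
Column indifferent between High and Medium: p·(-8) + (1−p)·(-1) = p·9 + (1−p)·(-7) ⟹ (-1) + (-7)p = (-7) + 16p ⟹ p = 6/23.
Row indifferent between High and Medium: q·1 + (1−q)·3 = q·(-5) + (1−q)·6 ⟹ 3 + (-2)q = 6 + (-11)q ⟹ q = 1/3.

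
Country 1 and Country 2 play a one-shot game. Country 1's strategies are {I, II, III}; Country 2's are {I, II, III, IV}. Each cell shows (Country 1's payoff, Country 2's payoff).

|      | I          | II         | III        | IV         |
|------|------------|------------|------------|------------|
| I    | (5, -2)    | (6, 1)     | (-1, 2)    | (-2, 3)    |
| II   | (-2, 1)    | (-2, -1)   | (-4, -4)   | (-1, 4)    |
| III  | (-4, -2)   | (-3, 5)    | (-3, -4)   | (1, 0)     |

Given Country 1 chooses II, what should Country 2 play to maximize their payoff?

With Country 1 fixed at II, Country 2's payoffs are: I → 1, II → -1, III → -4, IV → 4.
The maximum is 4, achieved by IV.

IV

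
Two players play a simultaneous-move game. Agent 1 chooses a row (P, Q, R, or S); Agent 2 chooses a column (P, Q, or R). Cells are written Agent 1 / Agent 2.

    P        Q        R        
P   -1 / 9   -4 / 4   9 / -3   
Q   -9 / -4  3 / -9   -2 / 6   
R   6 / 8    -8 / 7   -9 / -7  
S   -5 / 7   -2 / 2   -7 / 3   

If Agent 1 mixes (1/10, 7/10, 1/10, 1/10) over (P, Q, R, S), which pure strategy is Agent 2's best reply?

R

Agent 2's best reply maximizes expected payoff against the mix.
P: (1/10)·9 + (7/10)·(-4) + (1/10)·8 + (1/10)·7 = -2/5
Q: (1/10)·4 + (7/10)·(-9) + (1/10)·7 + (1/10)·2 = -5
R: (1/10)·(-3) + (7/10)·6 + (1/10)·(-7) + (1/10)·3 = 7/2
Highest expected payoff is 7/2, from R.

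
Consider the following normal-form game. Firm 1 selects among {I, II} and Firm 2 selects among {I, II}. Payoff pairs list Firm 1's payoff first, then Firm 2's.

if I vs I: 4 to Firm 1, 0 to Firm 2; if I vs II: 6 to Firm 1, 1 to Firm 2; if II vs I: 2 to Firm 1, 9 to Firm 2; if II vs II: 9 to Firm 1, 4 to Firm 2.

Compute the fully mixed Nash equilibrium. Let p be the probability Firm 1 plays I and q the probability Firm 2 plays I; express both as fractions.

Each player's mixing probability is pinned down by making the *other* player indifferent.
Firm 2 indifferent between I and II: p·0 + (1−p)·9 = p·1 + (1−p)·4 ⟹ 9 + (-9)p = 4 + (-3)p ⟹ p = 5/6.
Firm 1 indifferent between I and II: q·4 + (1−q)·6 = q·2 + (1−q)·9 ⟹ 6 + (-2)q = 9 + (-7)q ⟹ q = 3/5.

p = 5/6, q = 3/5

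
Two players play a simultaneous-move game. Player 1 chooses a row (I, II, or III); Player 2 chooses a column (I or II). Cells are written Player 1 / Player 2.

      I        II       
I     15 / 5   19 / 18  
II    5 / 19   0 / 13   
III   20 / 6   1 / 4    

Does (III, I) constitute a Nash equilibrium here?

Yes

Holding Player 2 at I: Player 1 gets 20 from III, versus 15 from I, 5 from II. No profitable deviation for Player 1.
Holding Player 1 at III: Player 2 gets 6 from I, versus 4 from II. No profitable deviation for Player 2 either.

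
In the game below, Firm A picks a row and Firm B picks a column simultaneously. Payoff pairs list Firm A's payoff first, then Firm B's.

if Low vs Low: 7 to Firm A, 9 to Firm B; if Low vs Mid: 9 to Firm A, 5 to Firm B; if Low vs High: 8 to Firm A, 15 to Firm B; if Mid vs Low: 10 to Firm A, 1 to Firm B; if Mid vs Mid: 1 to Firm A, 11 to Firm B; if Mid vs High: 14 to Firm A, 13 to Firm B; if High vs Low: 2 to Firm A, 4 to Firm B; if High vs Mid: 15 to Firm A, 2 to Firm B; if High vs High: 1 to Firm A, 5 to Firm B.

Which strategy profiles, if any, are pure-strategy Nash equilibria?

Check mutual best responses: a cell is a NE iff neither player can gain by unilaterally deviating.
Firm A's best responses — vs Low: Mid (payoff 10); vs Mid: High (payoff 15); vs High: Mid (payoff 14).
Firm B's best responses — vs Low: High (payoff 15); vs Mid: High (payoff 13); vs High: High (payoff 5).
The only mutual best response is (Mid, High); neither player gains by switching there.

(Mid, High)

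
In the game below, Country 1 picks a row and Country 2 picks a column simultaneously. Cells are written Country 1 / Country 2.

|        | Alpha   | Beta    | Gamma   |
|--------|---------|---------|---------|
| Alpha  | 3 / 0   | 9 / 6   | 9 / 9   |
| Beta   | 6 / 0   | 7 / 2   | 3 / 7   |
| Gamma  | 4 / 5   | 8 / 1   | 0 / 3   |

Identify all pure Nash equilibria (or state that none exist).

A profile is a Nash equilibrium when each player is best-responding to the other.
Country 1's best responses — vs Alpha: Beta (payoff 6); vs Beta: Alpha (payoff 9); vs Gamma: Alpha (payoff 9).
Country 2's best responses — vs Alpha: Gamma (payoff 9); vs Beta: Gamma (payoff 7); vs Gamma: Alpha (payoff 5).
The only mutual best response is (Alpha, Gamma); neither player gains by switching there.

(Alpha, Gamma)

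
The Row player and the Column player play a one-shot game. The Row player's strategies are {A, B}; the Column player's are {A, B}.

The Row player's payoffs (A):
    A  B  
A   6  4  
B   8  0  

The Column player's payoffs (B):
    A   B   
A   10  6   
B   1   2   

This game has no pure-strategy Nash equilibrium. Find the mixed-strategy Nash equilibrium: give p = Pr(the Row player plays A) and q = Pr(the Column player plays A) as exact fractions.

p = 1/5, q = 2/3

In a mixed NE each player is indifferent between their pure strategies, so the opponent's mix sets the indifference.
The Column player indifferent between A and B: p·10 + (1−p)·1 = p·6 + (1−p)·2 ⟹ 1 + 9p = 2 + 4p ⟹ p = 1/5.
The Row player indifferent between A and B: q·6 + (1−q)·4 = q·8 + (1−q)·0 ⟹ 4 + 2q = 0 + 8q ⟹ q = 2/3.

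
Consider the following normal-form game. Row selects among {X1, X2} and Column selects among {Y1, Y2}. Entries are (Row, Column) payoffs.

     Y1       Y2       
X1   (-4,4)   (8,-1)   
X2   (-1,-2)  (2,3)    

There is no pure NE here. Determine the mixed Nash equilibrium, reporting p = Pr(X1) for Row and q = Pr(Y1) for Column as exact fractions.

p = 1/2, q = 2/3

Each player's mixing probability is pinned down by making the *other* player indifferent.
Column indifferent between Y1 and Y2: p·4 + (1−p)·(-2) = p·(-1) + (1−p)·3 ⟹ (-2) + 6p = 3 + (-4)p ⟹ p = 1/2.
Row indifferent between X1 and X2: q·(-4) + (1−q)·8 = q·(-1) + (1−q)·2 ⟹ 8 + (-12)q = 2 + (-3)q ⟹ q = 2/3.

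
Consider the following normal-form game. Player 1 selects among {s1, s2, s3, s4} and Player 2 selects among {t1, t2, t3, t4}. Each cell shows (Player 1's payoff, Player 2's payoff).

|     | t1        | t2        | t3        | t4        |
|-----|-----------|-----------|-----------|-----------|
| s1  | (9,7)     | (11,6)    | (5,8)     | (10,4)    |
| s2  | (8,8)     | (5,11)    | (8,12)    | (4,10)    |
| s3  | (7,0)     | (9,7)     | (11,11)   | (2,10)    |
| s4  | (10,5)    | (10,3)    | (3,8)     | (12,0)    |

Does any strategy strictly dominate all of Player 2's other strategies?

t3

A strategy is strictly dominant if it gives Player 2 a strictly higher payoff than every other strategy, against every choice by the opponent.
t3 strictly dominates: vs s1: 8 > each of {7, 6, 4}; vs s2: 12 > each of {8, 11, 10}; vs s3: 11 > each of {0, 7, 10}; vs s4: 8 > each of {5, 3, 0}.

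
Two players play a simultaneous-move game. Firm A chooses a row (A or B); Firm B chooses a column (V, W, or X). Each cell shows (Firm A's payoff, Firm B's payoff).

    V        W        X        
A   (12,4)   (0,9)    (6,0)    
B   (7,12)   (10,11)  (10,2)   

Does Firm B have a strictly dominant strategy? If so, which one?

Check whether one of Firm B's strategies beats all alternatives regardless of what the opponent does.
V is not dominant: against A, W gives 9 > 4.
W is not dominant: against B, V gives 12 > 11.
X is not dominant: against A, V gives 4 > 0.
No single strategy is best against every opponent action.

No strictly dominant strategy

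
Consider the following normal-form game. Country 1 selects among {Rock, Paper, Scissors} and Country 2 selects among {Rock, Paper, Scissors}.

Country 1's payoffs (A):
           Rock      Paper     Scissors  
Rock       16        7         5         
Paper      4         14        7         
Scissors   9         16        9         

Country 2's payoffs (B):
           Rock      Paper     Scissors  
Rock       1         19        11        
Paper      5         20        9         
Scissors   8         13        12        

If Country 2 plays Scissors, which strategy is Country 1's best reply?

Scissors

With Country 2 fixed at Scissors, Country 1's payoffs are: Rock → 5, Paper → 7, Scissors → 9.
The maximum is 9, achieved by Scissors.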